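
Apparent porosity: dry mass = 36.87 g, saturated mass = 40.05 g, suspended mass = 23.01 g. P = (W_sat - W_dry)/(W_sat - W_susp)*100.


P = (40.05 - 36.87) / (40.05 - 23.01) * 100 = 3.18 / 17.04 * 100 = 18.7%

18.7


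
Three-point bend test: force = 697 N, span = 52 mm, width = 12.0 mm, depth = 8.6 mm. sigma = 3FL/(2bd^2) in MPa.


sigma = 3*697*52/(2*12.0*8.6^2) = 61.3 MPa

61.3


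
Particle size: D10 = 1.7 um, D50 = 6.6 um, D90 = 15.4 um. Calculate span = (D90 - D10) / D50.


Span = (15.4 - 1.7) / 6.6 = 13.7 / 6.6 = 2.076

2.076


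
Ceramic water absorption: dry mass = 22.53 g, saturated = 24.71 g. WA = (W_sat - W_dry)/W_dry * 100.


WA = (24.71 - 22.53) / 22.53 * 100 = 9.68%

9.68


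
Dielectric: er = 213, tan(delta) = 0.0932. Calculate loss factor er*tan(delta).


Loss = 213 * 0.0932 = 19.852

19.852


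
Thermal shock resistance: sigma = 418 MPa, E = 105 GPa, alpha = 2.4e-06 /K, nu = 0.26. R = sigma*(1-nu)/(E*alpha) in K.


R = 418*(1-0.26)/(105*1000*2.4e-06) = 1227 K

1227


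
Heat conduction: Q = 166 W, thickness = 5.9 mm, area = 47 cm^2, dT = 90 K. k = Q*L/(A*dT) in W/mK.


k = 166*5.9/1000/(47/10000*90) = 2.32 W/mK

2.32


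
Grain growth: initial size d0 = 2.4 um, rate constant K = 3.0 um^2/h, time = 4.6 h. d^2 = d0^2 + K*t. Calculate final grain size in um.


d^2 = 2.4^2 + 3.0*4.6 = 19.56
d = sqrt(19.56) = 4.42 um

4.42


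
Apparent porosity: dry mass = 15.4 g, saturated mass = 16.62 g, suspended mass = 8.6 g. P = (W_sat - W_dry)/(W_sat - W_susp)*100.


P = (16.62 - 15.4) / (16.62 - 8.6) * 100 = 1.22 / 8.02 * 100 = 15.2%

15.2


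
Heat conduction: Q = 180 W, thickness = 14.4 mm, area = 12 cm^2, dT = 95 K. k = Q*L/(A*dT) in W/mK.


k = 180*14.4/1000/(12/10000*95) = 22.74 W/mK

22.74


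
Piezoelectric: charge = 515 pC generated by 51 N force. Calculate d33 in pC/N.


d33 = 515 / 51 = 10.1 pC/N

10.1


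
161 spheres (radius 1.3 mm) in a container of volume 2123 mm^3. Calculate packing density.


V_sphere = 4/3*pi*1.3^3 = 9.2028 mm^3
Total V = 161*9.2028 = 1481.6508 mm^3
PD = 1481.6508 / 2123 = 0.698

0.698


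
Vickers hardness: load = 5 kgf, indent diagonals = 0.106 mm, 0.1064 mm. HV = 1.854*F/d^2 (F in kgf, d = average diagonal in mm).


d_avg = (0.106+0.1064)/2 = 0.1062 mm
HV = 1.854*5/0.1062^2 = 822

822


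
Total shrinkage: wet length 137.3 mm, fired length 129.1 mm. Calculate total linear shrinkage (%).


TS = (137.3 - 129.1) / 137.3 * 100 = 5.97%

5.97


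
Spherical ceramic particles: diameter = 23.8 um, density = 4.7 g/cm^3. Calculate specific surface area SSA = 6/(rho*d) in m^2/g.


SSA = 6 / (4.7 * 23.8) = 0.054 m^2/g

0.054


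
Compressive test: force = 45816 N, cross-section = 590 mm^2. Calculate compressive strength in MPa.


CS = 45816 / 590 = 77.7 MPa

77.7


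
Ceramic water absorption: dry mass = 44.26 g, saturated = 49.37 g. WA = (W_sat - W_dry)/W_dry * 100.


WA = (49.37 - 44.26) / 44.26 * 100 = 11.55%

11.55


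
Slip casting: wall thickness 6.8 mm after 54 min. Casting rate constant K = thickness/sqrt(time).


K = 6.8 / sqrt(54) = 6.8 / 7.3485 = 0.925 mm/min^0.5

0.925


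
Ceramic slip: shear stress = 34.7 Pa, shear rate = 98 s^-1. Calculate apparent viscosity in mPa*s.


eta = tau/gamma * 1000 = 34.7/98 * 1000 = 354.1 mPa*s

354.1


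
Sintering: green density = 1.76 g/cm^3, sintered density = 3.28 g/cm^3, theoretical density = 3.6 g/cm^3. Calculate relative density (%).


Relative = 3.28 / 3.6 * 100 = 91.1%

91.1


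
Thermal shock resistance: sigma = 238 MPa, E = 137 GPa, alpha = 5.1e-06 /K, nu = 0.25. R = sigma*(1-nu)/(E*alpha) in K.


R = 238*(1-0.25)/(137*1000*5.1e-06) = 255 K

255


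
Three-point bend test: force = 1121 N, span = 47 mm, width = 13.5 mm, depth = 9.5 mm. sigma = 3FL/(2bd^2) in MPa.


sigma = 3*1121*47/(2*13.5*9.5^2) = 64.9 MPa

64.9


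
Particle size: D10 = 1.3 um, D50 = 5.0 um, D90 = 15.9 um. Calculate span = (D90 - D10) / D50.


Span = (15.9 - 1.3) / 5.0 = 14.6 / 5.0 = 2.92

2.92


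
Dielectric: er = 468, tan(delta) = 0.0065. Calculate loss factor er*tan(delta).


Loss = 468 * 0.0065 = 3.042

3.042


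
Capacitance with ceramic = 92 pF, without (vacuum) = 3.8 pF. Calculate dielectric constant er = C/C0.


er = 92 / 3.8 = 24.21

24.21


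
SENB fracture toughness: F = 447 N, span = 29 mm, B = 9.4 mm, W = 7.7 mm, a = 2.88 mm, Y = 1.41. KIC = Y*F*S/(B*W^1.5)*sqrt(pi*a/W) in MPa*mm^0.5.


KIC = 1.41*447*29/(9.4*7.7^1.5)*sqrt(pi*2.88/7.7) = 98.65

98.65


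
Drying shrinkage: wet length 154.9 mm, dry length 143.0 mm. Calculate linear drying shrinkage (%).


DS = (154.9 - 143.0) / 154.9 * 100 = 7.68%

7.68


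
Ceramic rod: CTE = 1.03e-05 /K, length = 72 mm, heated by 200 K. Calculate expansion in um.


dL = 1.03e-05 * 72 * 200 * 1000 = 148.32 um

148.32


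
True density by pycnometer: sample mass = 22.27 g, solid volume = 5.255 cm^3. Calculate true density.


TD = 22.27 / 5.255 = 4.238 g/cm^3

4.238


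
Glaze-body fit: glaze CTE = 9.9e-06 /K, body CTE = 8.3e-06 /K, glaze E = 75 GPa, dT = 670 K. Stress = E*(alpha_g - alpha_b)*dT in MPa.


Stress = 75*1000*(9.9e-06 - 8.3e-06)*670 = 80.4 MPa

80.4


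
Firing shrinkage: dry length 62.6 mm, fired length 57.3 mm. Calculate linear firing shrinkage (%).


FS = (62.6 - 57.3) / 62.6 * 100 = 8.47%

8.47


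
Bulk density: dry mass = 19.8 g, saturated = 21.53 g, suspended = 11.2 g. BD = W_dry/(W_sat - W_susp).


BD = 19.8 / (21.53 - 11.2) = 19.8 / 10.33 = 1.917 g/cm^3

1.917


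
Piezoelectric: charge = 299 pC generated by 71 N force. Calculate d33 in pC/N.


d33 = 299 / 71 = 4.2 pC/N

4.2


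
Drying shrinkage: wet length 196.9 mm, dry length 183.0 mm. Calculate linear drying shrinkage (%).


DS = (196.9 - 183.0) / 196.9 * 100 = 7.06%

7.06


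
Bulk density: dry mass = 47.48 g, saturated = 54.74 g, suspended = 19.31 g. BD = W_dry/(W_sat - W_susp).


BD = 47.48 / (54.74 - 19.31) = 47.48 / 35.43 = 1.34 g/cm^3

1.34


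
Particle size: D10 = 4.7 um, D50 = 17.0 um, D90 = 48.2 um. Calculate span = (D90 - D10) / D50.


Span = (48.2 - 4.7) / 17.0 = 43.5 / 17.0 = 2.559

2.559


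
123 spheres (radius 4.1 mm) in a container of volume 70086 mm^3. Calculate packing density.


V_sphere = 4/3*pi*4.1^3 = 288.6956 mm^3
Total V = 123*288.6956 = 35509.5588 mm^3
PD = 35509.5588 / 70086 = 0.507

0.507


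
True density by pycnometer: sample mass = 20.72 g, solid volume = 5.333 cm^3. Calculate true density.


TD = 20.72 / 5.333 = 3.885 g/cm^3

3.885


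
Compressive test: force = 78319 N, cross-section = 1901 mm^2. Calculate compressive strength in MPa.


CS = 78319 / 1901 = 41.2 MPa

41.2


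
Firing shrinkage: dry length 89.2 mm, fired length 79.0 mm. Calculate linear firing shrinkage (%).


FS = (89.2 - 79.0) / 89.2 * 100 = 11.43%

11.43


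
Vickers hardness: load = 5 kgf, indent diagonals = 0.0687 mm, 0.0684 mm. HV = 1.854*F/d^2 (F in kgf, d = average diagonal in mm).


d_avg = (0.0687+0.0684)/2 = 0.06855 mm
HV = 1.854*5/0.06855^2 = 1973

1973


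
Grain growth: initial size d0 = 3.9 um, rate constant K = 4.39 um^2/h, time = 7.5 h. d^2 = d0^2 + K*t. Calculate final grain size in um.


d^2 = 3.9^2 + 4.39*7.5 = 48.135
d = sqrt(48.135) = 6.94 um

6.94


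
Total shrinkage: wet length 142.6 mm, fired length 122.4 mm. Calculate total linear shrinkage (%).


TS = (142.6 - 122.4) / 142.6 * 100 = 14.17%

14.17


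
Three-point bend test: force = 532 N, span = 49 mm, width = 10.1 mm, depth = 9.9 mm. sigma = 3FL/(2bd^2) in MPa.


sigma = 3*532*49/(2*10.1*9.9^2) = 39.5 MPa

39.5


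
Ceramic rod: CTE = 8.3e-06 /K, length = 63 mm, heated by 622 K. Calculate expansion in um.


dL = 8.3e-06 * 63 * 622 * 1000 = 325.244 um

325.244


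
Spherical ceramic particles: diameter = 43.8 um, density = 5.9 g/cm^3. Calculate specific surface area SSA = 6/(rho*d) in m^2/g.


SSA = 6 / (5.9 * 43.8) = 0.023 m^2/g

0.023


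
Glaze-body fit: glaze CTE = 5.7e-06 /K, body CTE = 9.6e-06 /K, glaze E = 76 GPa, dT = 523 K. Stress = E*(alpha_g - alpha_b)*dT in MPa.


Stress = 76*1000*(5.7e-06 - 9.6e-06)*523 = -155.0 MPa

-155.0


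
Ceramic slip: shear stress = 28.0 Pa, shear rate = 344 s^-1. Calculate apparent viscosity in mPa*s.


eta = tau/gamma * 1000 = 28.0/344 * 1000 = 81.4 mPa*s

81.4


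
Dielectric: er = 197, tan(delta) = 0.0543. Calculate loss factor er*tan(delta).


Loss = 197 * 0.0543 = 10.697

10.697


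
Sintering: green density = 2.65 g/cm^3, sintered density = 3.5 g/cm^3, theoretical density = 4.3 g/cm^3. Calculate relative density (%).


Relative = 3.5 / 4.3 * 100 = 81.4%

81.4


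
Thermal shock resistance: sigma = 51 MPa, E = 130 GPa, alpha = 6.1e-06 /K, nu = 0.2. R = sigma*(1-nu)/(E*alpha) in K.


R = 51*(1-0.2)/(130*1000*6.1e-06) = 51 K

51


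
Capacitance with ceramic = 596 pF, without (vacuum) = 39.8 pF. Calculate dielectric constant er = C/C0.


er = 596 / 39.8 = 14.97

14.97


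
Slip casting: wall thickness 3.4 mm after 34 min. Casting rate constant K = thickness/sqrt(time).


K = 3.4 / sqrt(34) = 3.4 / 5.831 = 0.583 mm/min^0.5

0.583


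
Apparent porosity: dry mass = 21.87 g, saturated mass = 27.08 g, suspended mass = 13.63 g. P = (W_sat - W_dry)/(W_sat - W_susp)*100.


P = (27.08 - 21.87) / (27.08 - 13.63) * 100 = 5.21 / 13.45 * 100 = 38.7%

38.7


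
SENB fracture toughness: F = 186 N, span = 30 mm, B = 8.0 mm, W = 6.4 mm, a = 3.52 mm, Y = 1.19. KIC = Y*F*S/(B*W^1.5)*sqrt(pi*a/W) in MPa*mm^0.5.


KIC = 1.19*186*30/(8.0*6.4^1.5)*sqrt(pi*3.52/6.4) = 67.39

67.39


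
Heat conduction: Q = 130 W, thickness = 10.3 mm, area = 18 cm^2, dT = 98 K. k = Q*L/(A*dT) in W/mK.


k = 130*10.3/1000/(18/10000*98) = 7.59 W/mK

7.59


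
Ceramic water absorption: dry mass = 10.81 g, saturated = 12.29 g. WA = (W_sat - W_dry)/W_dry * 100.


WA = (12.29 - 10.81) / 10.81 * 100 = 13.69%

13.69


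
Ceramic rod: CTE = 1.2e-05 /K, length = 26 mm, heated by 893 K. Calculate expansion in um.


dL = 1.2e-05 * 26 * 893 * 1000 = 278.616 um

278.616


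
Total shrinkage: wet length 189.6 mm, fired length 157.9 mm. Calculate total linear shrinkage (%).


TS = (189.6 - 157.9) / 189.6 * 100 = 16.72%

16.72


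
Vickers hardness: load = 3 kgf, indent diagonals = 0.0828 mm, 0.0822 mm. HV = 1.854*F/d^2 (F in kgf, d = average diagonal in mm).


d_avg = (0.0828+0.0822)/2 = 0.0825 mm
HV = 1.854*3/0.0825^2 = 817

817


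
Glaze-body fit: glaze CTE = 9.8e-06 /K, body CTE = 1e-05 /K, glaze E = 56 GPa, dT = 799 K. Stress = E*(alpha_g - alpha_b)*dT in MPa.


Stress = 56*1000*(9.8e-06 - 1e-05)*799 = -8.9 MPa

-8.9


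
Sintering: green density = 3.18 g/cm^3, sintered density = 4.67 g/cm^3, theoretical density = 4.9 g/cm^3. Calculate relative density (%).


Relative = 4.67 / 4.9 * 100 = 95.3%

95.3


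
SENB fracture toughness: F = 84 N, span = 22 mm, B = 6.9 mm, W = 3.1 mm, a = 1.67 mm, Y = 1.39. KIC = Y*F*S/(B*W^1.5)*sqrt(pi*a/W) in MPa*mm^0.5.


KIC = 1.39*84*22/(6.9*3.1^1.5)*sqrt(pi*1.67/3.1) = 88.73

88.73


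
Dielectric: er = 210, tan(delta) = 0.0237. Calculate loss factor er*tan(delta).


Loss = 210 * 0.0237 = 4.977

4.977


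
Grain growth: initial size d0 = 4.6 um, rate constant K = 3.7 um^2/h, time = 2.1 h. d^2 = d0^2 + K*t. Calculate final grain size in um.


d^2 = 4.6^2 + 3.7*2.1 = 28.93
d = sqrt(28.93) = 5.38 um

5.38


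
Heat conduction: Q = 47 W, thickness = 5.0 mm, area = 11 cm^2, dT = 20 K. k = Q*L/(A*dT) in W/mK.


k = 47*5.0/1000/(11/10000*20) = 10.68 W/mK

10.68


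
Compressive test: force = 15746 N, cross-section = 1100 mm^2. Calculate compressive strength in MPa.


CS = 15746 / 1100 = 14.3 MPa

14.3


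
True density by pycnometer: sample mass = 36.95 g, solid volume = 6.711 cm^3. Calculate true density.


TD = 36.95 / 6.711 = 5.506 g/cm^3

5.506


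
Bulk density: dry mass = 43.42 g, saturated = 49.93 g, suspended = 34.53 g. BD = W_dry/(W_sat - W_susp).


BD = 43.42 / (49.93 - 34.53) = 43.42 / 15.4 = 2.819 g/cm^3

2.819


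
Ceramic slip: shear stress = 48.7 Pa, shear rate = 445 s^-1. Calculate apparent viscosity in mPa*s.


eta = tau/gamma * 1000 = 48.7/445 * 1000 = 109.4 mPa*s

109.4


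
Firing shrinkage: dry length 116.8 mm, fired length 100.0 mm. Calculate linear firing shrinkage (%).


FS = (116.8 - 100.0) / 116.8 * 100 = 14.38%

14.38


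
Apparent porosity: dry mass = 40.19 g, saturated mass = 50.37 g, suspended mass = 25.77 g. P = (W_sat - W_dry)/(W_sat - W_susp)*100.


P = (50.37 - 40.19) / (50.37 - 25.77) * 100 = 10.18 / 24.6 * 100 = 41.4%

41.4


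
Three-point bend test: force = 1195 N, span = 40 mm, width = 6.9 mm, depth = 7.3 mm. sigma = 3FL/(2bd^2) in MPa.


sigma = 3*1195*40/(2*6.9*7.3^2) = 195.0 MPa

195.0


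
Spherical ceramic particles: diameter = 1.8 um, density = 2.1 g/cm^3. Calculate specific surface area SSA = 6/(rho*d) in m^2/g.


SSA = 6 / (2.1 * 1.8) = 1.587 m^2/g

1.587


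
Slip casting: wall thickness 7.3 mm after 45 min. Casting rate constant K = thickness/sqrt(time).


K = 7.3 / sqrt(45) = 7.3 / 6.7082 = 1.088 mm/min^0.5

1.088


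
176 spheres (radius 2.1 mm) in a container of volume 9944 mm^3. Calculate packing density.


V_sphere = 4/3*pi*2.1^3 = 38.7924 mm^3
Total V = 176*38.7924 = 6827.4624 mm^3
PD = 6827.4624 / 9944 = 0.687

0.687


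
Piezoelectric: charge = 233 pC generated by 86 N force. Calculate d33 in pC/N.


d33 = 233 / 86 = 2.7 pC/N

2.7


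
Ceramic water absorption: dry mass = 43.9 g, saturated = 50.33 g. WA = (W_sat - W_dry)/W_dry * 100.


WA = (50.33 - 43.9) / 43.9 * 100 = 14.65%

14.65


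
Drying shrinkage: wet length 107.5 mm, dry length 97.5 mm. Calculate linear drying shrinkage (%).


DS = (107.5 - 97.5) / 107.5 * 100 = 9.3%

9.3


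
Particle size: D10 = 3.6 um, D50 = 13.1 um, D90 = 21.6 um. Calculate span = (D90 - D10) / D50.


Span = (21.6 - 3.6) / 13.1 = 18.0 / 13.1 = 1.374

1.374


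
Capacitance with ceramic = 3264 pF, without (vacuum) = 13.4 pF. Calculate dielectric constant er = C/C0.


er = 3264 / 13.4 = 243.58

243.58


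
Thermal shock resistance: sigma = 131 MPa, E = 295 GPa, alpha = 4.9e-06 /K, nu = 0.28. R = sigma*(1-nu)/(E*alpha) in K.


R = 131*(1-0.28)/(295*1000*4.9e-06) = 65 K

65


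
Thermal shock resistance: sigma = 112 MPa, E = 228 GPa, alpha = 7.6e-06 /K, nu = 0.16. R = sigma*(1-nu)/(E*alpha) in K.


R = 112*(1-0.16)/(228*1000*7.6e-06) = 54 K

54


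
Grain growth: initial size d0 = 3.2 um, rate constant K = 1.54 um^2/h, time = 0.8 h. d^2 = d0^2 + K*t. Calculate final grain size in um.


d^2 = 3.2^2 + 1.54*0.8 = 11.472
d = sqrt(11.472) = 3.39 um

3.39


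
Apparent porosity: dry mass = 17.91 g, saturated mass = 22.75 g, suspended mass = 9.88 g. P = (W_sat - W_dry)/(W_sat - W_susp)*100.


P = (22.75 - 17.91) / (22.75 - 9.88) * 100 = 4.84 / 12.87 * 100 = 37.6%

37.6


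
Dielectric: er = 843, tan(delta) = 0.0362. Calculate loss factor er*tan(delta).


Loss = 843 * 0.0362 = 30.517

30.517


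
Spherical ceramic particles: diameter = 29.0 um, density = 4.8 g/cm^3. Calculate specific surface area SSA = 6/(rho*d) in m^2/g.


SSA = 6 / (4.8 * 29.0) = 0.043 m^2/g

0.043


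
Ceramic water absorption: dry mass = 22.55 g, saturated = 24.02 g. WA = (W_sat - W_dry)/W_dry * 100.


WA = (24.02 - 22.55) / 22.55 * 100 = 6.52%

6.52


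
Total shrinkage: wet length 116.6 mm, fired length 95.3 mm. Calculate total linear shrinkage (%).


TS = (116.6 - 95.3) / 116.6 * 100 = 18.27%

18.27


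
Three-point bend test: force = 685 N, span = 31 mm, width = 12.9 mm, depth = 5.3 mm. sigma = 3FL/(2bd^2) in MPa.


sigma = 3*685*31/(2*12.9*5.3^2) = 87.9 MPa

87.9


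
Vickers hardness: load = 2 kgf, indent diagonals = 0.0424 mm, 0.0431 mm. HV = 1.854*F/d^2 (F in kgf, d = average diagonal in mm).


d_avg = (0.0424+0.0431)/2 = 0.04275 mm
HV = 1.854*2/0.04275^2 = 2029

2029


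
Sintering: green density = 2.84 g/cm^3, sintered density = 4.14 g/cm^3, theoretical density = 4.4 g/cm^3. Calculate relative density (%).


Relative = 4.14 / 4.4 * 100 = 94.1%

94.1


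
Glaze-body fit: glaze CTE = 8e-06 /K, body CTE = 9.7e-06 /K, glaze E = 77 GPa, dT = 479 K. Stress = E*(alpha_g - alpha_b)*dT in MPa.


Stress = 77*1000*(8e-06 - 9.7e-06)*479 = -62.7 MPa

-62.7


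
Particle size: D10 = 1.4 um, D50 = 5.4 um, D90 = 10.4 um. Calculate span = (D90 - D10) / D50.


Span = (10.4 - 1.4) / 5.4 = 9.0 / 5.4 = 1.667

1.667


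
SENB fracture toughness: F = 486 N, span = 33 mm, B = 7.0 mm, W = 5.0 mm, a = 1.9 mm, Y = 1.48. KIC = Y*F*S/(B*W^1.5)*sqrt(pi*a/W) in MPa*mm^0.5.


KIC = 1.48*486*33/(7.0*5.0^1.5)*sqrt(pi*1.9/5.0) = 331.38

331.38


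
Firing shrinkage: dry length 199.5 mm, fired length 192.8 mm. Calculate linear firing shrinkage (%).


FS = (199.5 - 192.8) / 199.5 * 100 = 3.36%

3.36


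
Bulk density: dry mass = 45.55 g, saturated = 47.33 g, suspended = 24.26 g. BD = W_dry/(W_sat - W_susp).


BD = 45.55 / (47.33 - 24.26) = 45.55 / 23.07 = 1.974 g/cm^3

1.974


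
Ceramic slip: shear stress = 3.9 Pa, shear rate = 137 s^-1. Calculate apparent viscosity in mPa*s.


eta = tau/gamma * 1000 = 3.9/137 * 1000 = 28.5 mPa*s

28.5


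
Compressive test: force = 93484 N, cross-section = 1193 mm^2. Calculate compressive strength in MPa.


CS = 93484 / 1193 = 78.4 MPa

78.4


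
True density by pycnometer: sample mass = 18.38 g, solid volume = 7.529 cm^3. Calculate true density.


TD = 18.38 / 7.529 = 2.441 g/cm^3

2.441


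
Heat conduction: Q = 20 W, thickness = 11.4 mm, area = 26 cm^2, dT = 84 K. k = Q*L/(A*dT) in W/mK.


k = 20*11.4/1000/(26/10000*84) = 1.04 W/mK

1.04


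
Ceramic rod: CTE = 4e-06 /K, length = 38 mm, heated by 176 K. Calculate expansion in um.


dL = 4e-06 * 38 * 176 * 1000 = 26.752 um

26.752


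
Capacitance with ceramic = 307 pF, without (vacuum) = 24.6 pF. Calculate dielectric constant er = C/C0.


er = 307 / 24.6 = 12.48

12.48


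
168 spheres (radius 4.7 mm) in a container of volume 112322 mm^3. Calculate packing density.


V_sphere = 4/3*pi*4.7^3 = 434.8928 mm^3
Total V = 168*434.8928 = 73061.9904 mm^3
PD = 73061.9904 / 112322 = 0.65

0.65


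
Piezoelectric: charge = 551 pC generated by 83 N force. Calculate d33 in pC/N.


d33 = 551 / 83 = 6.6 pC/N

6.6


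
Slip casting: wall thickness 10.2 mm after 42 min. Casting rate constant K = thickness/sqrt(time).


K = 10.2 / sqrt(42) = 10.2 / 6.4807 = 1.574 mm/min^0.5

1.574


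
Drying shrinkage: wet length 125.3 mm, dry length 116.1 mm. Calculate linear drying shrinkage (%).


DS = (125.3 - 116.1) / 125.3 * 100 = 7.34%

7.34


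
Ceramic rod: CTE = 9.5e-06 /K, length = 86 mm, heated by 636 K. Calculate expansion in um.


dL = 9.5e-06 * 86 * 636 * 1000 = 519.612 um

519.612


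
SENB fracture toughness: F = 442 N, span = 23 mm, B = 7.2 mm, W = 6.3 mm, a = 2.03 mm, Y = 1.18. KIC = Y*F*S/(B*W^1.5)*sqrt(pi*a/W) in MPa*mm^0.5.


KIC = 1.18*442*23/(7.2*6.3^1.5)*sqrt(pi*2.03/6.3) = 106.01

106.01


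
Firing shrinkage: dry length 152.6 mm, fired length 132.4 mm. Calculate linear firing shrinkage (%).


FS = (152.6 - 132.4) / 152.6 * 100 = 13.24%

13.24


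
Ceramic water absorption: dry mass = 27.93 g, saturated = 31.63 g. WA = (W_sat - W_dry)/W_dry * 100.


WA = (31.63 - 27.93) / 27.93 * 100 = 13.25%

13.25


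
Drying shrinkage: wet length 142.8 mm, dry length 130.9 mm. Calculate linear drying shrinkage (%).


DS = (142.8 - 130.9) / 142.8 * 100 = 8.33%

8.33


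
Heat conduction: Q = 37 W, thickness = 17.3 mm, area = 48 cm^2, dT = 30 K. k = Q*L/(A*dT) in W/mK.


k = 37*17.3/1000/(48/10000*30) = 4.45 W/mK

4.45


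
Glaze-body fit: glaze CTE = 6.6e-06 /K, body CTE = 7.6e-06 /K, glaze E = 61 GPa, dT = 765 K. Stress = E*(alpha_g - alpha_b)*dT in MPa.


Stress = 61*1000*(6.6e-06 - 7.6e-06)*765 = -46.7 MPa

-46.7


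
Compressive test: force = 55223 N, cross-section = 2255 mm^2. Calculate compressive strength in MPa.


CS = 55223 / 2255 = 24.5 MPa

24.5


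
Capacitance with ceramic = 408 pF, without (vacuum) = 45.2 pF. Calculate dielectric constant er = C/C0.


er = 408 / 45.2 = 9.03

9.03


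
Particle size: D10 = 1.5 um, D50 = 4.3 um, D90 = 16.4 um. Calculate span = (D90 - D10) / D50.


Span = (16.4 - 1.5) / 4.3 = 14.9 / 4.3 = 3.465

3.465


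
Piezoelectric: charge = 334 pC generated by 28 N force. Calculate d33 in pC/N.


d33 = 334 / 28 = 11.9 pC/N

11.9


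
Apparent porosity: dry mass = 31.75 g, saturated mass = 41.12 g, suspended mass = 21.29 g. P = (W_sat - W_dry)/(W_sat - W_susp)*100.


P = (41.12 - 31.75) / (41.12 - 21.29) * 100 = 9.37 / 19.83 * 100 = 47.3%

47.3


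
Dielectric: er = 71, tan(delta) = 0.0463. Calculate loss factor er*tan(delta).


Loss = 71 * 0.0463 = 3.287

3.287


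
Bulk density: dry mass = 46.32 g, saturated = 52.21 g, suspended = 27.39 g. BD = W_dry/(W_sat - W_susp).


BD = 46.32 / (52.21 - 27.39) = 46.32 / 24.82 = 1.866 g/cm^3

1.866


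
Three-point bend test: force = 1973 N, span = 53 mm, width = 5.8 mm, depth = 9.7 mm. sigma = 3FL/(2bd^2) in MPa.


sigma = 3*1973*53/(2*5.8*9.7^2) = 287.4 MPa

287.4


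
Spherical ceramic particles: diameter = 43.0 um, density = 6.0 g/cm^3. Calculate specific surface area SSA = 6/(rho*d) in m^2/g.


SSA = 6 / (6.0 * 43.0) = 0.023 m^2/g

0.023


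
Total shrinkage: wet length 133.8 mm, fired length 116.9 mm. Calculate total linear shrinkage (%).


TS = (133.8 - 116.9) / 133.8 * 100 = 12.63%

12.63


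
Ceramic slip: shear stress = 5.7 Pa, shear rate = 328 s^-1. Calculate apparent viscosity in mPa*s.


eta = tau/gamma * 1000 = 5.7/328 * 1000 = 17.4 mPa*s

17.4


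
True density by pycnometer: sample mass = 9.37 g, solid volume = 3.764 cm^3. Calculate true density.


TD = 9.37 / 3.764 = 2.489 g/cm^3

2.489


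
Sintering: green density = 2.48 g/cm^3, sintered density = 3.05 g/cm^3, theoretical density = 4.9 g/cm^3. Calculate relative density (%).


Relative = 3.05 / 4.9 * 100 = 62.2%

62.2


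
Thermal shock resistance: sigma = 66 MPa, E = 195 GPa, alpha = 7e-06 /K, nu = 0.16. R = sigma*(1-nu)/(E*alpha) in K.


R = 66*(1-0.16)/(195*1000*7e-06) = 41 K

41


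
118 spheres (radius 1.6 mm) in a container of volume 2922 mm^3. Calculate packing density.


V_sphere = 4/3*pi*1.6^3 = 17.1573 mm^3
Total V = 118*17.1573 = 2024.5614 mm^3
PD = 2024.5614 / 2922 = 0.693

0.693


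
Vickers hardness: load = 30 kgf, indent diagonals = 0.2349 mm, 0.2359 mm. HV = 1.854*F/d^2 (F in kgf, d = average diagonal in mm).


d_avg = (0.2349+0.2359)/2 = 0.2354 mm
HV = 1.854*30/0.2354^2 = 1004

1004


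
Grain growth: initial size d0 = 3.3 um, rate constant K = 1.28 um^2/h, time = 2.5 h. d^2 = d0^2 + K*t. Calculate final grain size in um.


d^2 = 3.3^2 + 1.28*2.5 = 14.09
d = sqrt(14.09) = 3.75 um

3.75


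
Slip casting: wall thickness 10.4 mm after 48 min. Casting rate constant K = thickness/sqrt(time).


K = 10.4 / sqrt(48) = 10.4 / 6.9282 = 1.501 mm/min^0.5

1.501


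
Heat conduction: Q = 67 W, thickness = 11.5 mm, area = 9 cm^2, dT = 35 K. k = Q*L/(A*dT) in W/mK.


k = 67*11.5/1000/(9/10000*35) = 24.46 W/mK

24.46


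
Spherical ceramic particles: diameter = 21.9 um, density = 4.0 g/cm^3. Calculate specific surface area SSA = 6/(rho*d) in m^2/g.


SSA = 6 / (4.0 * 21.9) = 0.068 m^2/g

0.068


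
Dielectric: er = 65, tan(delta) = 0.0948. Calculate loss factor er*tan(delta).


Loss = 65 * 0.0948 = 6.162

6.162


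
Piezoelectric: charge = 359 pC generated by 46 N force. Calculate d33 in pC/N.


d33 = 359 / 46 = 7.8 pC/N

7.8


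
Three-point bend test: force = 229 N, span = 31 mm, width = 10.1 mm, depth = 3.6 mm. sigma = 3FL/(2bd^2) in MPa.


sigma = 3*229*31/(2*10.1*3.6^2) = 81.4 MPa

81.4


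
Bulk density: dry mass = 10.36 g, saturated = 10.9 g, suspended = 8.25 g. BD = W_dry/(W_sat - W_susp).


BD = 10.36 / (10.9 - 8.25) = 10.36 / 2.65 = 3.909 g/cm^3

3.909


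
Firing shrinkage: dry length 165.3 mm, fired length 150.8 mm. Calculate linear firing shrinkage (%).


FS = (165.3 - 150.8) / 165.3 * 100 = 8.77%

8.77


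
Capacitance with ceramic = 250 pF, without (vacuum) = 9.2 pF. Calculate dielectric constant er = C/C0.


er = 250 / 9.2 = 27.17

27.17


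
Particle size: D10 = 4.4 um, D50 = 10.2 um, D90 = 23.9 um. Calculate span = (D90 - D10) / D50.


Span = (23.9 - 4.4) / 10.2 = 19.5 / 10.2 = 1.912

1.912


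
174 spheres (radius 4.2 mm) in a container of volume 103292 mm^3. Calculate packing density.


V_sphere = 4/3*pi*4.2^3 = 310.3391 mm^3
Total V = 174*310.3391 = 53999.0034 mm^3
PD = 53999.0034 / 103292 = 0.523

0.523


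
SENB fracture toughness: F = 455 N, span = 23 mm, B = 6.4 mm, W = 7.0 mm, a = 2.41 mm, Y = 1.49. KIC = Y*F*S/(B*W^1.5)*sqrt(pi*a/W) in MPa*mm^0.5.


KIC = 1.49*455*23/(6.4*7.0^1.5)*sqrt(pi*2.41/7.0) = 136.81

136.81


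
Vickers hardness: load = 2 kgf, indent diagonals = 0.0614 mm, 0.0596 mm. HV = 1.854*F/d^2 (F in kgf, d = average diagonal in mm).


d_avg = (0.0614+0.0596)/2 = 0.0605 mm
HV = 1.854*2/0.0605^2 = 1013

1013


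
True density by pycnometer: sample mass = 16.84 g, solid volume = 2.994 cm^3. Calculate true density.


TD = 16.84 / 2.994 = 5.625 g/cm^3

5.625


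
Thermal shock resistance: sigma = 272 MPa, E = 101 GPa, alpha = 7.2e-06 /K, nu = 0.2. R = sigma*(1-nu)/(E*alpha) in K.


R = 272*(1-0.2)/(101*1000*7.2e-06) = 299 K

299


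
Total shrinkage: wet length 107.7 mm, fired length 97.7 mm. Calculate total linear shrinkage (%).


TS = (107.7 - 97.7) / 107.7 * 100 = 9.29%

9.29


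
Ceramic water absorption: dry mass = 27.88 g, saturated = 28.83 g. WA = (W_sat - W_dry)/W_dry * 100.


WA = (28.83 - 27.88) / 27.88 * 100 = 3.41%

3.41


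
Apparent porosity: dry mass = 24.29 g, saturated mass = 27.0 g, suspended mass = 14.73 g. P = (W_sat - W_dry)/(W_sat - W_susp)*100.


P = (27.0 - 24.29) / (27.0 - 14.73) * 100 = 2.71 / 12.27 * 100 = 22.1%

22.1


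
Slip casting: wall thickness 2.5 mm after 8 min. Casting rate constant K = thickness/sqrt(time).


K = 2.5 / sqrt(8) = 2.5 / 2.8284 = 0.884 mm/min^0.5

0.884


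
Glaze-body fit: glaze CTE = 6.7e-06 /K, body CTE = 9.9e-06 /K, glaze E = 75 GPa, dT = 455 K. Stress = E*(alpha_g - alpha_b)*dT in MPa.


Stress = 75*1000*(6.7e-06 - 9.9e-06)*455 = -109.2 MPa

-109.2


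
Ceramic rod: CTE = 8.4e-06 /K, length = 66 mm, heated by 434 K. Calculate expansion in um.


dL = 8.4e-06 * 66 * 434 * 1000 = 240.61 um

240.61


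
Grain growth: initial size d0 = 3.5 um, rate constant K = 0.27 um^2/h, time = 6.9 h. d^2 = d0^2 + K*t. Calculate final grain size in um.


d^2 = 3.5^2 + 0.27*6.9 = 14.113
d = sqrt(14.113) = 3.76 um

3.76


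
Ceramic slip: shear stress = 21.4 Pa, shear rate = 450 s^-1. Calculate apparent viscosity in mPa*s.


eta = tau/gamma * 1000 = 21.4/450 * 1000 = 47.6 mPa*s

47.6


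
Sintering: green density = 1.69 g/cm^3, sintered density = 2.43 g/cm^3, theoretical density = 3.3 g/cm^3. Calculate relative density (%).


Relative = 2.43 / 3.3 * 100 = 73.6%

73.6


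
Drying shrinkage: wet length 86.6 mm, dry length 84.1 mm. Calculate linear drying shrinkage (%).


DS = (86.6 - 84.1) / 86.6 * 100 = 2.89%

2.89


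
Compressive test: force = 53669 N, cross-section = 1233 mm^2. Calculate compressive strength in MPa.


CS = 53669 / 1233 = 43.5 MPa

43.5


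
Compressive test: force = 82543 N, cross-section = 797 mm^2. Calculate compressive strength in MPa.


CS = 82543 / 797 = 103.6 MPa

103.6


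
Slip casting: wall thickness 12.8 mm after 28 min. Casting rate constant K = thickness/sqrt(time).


K = 12.8 / sqrt(28) = 12.8 / 5.2915 = 2.419 mm/min^0.5

2.419


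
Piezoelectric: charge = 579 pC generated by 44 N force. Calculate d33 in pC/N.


d33 = 579 / 44 = 13.2 pC/N

13.2


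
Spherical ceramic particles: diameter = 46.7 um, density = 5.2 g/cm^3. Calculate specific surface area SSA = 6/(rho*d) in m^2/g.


SSA = 6 / (5.2 * 46.7) = 0.025 m^2/g

0.025


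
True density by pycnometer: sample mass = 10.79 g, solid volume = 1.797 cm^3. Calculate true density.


TD = 10.79 / 1.797 = 6.004 g/cm^3

6.004


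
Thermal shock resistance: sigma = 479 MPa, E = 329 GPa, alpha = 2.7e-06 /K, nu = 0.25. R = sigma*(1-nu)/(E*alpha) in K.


R = 479*(1-0.25)/(329*1000*2.7e-06) = 404 K

404


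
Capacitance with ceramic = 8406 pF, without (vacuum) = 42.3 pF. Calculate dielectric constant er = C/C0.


er = 8406 / 42.3 = 198.72

198.72


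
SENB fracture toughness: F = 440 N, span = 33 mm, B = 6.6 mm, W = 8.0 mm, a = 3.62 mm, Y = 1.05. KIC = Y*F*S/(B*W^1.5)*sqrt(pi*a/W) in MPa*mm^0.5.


KIC = 1.05*440*33/(6.6*8.0^1.5)*sqrt(pi*3.62/8.0) = 121.72

121.72


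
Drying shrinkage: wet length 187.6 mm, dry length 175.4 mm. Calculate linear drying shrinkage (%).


DS = (187.6 - 175.4) / 187.6 * 100 = 6.5%

6.5


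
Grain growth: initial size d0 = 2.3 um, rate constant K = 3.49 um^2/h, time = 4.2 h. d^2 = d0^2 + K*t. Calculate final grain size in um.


d^2 = 2.3^2 + 3.49*4.2 = 19.948
d = sqrt(19.948) = 4.47 um

4.47


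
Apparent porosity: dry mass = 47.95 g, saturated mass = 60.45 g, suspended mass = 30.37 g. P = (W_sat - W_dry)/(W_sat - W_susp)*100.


P = (60.45 - 47.95) / (60.45 - 30.37) * 100 = 12.5 / 30.08 * 100 = 41.6%

41.6


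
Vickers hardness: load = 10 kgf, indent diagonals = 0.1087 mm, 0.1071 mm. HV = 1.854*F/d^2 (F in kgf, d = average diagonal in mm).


d_avg = (0.1087+0.1071)/2 = 0.1079 mm
HV = 1.854*10/0.1079^2 = 1592

1592


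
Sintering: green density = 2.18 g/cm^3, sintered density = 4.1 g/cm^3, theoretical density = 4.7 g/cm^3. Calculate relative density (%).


Relative = 4.1 / 4.7 * 100 = 87.2%

87.2


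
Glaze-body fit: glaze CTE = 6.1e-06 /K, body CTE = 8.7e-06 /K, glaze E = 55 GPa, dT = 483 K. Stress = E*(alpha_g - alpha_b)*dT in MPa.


Stress = 55*1000*(6.1e-06 - 8.7e-06)*483 = -69.1 MPa

-69.1


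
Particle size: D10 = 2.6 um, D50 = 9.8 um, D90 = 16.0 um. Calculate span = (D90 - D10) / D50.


Span = (16.0 - 2.6) / 9.8 = 13.4 / 9.8 = 1.367

1.367


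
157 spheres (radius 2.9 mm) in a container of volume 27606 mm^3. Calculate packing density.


V_sphere = 4/3*pi*2.9^3 = 102.1604 mm^3
Total V = 157*102.1604 = 16039.1828 mm^3
PD = 16039.1828 / 27606 = 0.581

0.581


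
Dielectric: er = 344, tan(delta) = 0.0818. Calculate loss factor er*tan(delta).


Loss = 344 * 0.0818 = 28.139

28.139


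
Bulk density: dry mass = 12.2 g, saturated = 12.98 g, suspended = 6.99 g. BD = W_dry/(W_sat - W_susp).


BD = 12.2 / (12.98 - 6.99) = 12.2 / 5.99 = 2.037 g/cm^3

2.037


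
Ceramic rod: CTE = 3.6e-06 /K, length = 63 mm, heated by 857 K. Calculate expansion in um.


dL = 3.6e-06 * 63 * 857 * 1000 = 194.368 um

194.368


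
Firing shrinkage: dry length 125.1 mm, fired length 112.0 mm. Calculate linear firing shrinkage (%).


FS = (125.1 - 112.0) / 125.1 * 100 = 10.47%

10.47


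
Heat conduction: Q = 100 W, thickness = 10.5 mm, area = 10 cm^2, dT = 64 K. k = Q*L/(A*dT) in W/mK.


k = 100*10.5/1000/(10/10000*64) = 16.41 W/mK

16.41


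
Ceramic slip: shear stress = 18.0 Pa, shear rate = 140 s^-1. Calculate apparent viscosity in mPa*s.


eta = tau/gamma * 1000 = 18.0/140 * 1000 = 128.6 mPa*s

128.6


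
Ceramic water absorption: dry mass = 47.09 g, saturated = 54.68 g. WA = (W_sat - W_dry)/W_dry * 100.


WA = (54.68 - 47.09) / 47.09 * 100 = 16.12%

16.12


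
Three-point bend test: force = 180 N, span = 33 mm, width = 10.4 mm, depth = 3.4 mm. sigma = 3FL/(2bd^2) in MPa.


sigma = 3*180*33/(2*10.4*3.4^2) = 74.1 MPa

74.1


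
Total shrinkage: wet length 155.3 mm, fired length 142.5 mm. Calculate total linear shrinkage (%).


TS = (155.3 - 142.5) / 155.3 * 100 = 8.24%

8.24


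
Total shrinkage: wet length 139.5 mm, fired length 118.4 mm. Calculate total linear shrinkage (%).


TS = (139.5 - 118.4) / 139.5 * 100 = 15.13%

15.13


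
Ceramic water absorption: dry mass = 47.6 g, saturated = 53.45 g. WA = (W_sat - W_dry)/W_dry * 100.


WA = (53.45 - 47.6) / 47.6 * 100 = 12.29%

12.29


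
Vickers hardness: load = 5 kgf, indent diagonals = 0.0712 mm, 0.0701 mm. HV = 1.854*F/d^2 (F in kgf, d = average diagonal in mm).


d_avg = (0.0712+0.0701)/2 = 0.07065 mm
HV = 1.854*5/0.07065^2 = 1857

1857


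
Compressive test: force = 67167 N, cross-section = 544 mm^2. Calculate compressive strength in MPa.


CS = 67167 / 544 = 123.5 MPa

123.5


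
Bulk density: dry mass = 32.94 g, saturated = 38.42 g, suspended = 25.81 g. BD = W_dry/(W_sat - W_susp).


BD = 32.94 / (38.42 - 25.81) = 32.94 / 12.61 = 2.612 g/cm^3

2.612


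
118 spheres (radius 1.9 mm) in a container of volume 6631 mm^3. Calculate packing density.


V_sphere = 4/3*pi*1.9^3 = 28.7309 mm^3
Total V = 118*28.7309 = 3390.2462 mm^3
PD = 3390.2462 / 6631 = 0.511

0.511


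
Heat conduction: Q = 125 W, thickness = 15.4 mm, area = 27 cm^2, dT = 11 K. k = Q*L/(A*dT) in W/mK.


k = 125*15.4/1000/(27/10000*11) = 64.81 W/mK

64.81


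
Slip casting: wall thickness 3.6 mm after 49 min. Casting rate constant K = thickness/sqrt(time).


K = 3.6 / sqrt(49) = 3.6 / 7.0 = 0.514 mm/min^0.5

0.514


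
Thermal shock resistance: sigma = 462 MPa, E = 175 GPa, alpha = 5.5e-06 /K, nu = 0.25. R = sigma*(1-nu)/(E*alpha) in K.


R = 462*(1-0.25)/(175*1000*5.5e-06) = 360 K

360


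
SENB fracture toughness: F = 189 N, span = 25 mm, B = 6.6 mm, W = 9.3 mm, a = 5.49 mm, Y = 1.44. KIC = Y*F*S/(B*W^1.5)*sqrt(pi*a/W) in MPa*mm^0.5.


KIC = 1.44*189*25/(6.6*9.3^1.5)*sqrt(pi*5.49/9.3) = 49.5

49.5


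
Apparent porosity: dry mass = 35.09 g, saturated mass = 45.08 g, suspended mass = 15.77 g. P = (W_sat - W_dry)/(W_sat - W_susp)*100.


P = (45.08 - 35.09) / (45.08 - 15.77) * 100 = 9.99 / 29.31 * 100 = 34.1%

34.1


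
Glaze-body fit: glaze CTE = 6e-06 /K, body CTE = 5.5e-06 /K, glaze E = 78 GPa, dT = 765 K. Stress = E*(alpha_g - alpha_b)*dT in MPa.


Stress = 78*1000*(6e-06 - 5.5e-06)*765 = 29.8 MPa

29.8


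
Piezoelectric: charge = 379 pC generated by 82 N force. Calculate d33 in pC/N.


d33 = 379 / 82 = 4.6 pC/N

4.6


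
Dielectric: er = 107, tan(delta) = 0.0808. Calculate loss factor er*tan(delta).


Loss = 107 * 0.0808 = 8.646

8.646


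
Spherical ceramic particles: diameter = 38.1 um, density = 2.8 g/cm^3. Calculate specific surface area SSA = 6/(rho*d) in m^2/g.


SSA = 6 / (2.8 * 38.1) = 0.056 m^2/g

0.056


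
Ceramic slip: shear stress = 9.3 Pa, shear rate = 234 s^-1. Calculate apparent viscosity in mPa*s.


eta = tau/gamma * 1000 = 9.3/234 * 1000 = 39.7 mPa*s

39.7


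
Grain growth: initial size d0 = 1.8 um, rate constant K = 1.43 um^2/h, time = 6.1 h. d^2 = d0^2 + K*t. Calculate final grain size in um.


d^2 = 1.8^2 + 1.43*6.1 = 11.963
d = sqrt(11.963) = 3.46 um

3.46


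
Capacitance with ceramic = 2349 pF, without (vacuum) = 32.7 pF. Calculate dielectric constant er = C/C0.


er = 2349 / 32.7 = 71.83

71.83


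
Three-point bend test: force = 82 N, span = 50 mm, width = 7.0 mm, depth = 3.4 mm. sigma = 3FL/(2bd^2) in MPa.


sigma = 3*82*50/(2*7.0*3.4^2) = 76.0 MPa

76.0


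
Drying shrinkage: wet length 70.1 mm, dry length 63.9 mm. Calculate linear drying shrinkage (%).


DS = (70.1 - 63.9) / 70.1 * 100 = 8.84%

8.84


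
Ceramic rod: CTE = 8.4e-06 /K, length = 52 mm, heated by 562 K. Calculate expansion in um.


dL = 8.4e-06 * 52 * 562 * 1000 = 245.482 um

245.482


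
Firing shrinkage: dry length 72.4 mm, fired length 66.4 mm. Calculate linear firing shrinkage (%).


FS = (72.4 - 66.4) / 72.4 * 100 = 8.29%

8.29


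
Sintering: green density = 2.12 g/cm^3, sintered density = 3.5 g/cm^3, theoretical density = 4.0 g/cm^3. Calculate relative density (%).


Relative = 3.5 / 4.0 * 100 = 87.5%

87.5


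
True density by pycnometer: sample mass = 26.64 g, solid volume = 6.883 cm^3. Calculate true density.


TD = 26.64 / 6.883 = 3.87 g/cm^3

3.87


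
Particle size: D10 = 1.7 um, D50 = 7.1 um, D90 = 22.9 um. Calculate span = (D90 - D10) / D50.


Span = (22.9 - 1.7) / 7.1 = 21.2 / 7.1 = 2.986

2.986


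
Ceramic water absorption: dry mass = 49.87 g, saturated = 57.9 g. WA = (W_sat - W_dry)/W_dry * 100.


WA = (57.9 - 49.87) / 49.87 * 100 = 16.1%

16.1


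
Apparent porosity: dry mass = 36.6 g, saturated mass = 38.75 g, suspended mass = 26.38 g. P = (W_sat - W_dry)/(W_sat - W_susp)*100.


P = (38.75 - 36.6) / (38.75 - 26.38) * 100 = 2.15 / 12.37 * 100 = 17.4%

17.4


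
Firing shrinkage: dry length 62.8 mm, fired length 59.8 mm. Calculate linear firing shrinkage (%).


FS = (62.8 - 59.8) / 62.8 * 100 = 4.78%

4.78


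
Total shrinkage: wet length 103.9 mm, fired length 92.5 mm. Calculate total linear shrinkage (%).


TS = (103.9 - 92.5) / 103.9 * 100 = 10.97%

10.97


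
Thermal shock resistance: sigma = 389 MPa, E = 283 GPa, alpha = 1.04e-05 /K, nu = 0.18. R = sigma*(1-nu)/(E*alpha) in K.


R = 389*(1-0.18)/(283*1000*1.04e-05) = 108 K

108


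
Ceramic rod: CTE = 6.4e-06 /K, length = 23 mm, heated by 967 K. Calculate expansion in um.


dL = 6.4e-06 * 23 * 967 * 1000 = 142.342 um

142.342


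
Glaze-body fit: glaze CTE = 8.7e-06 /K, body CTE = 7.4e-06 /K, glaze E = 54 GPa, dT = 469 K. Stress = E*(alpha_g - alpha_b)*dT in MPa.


Stress = 54*1000*(8.7e-06 - 7.4e-06)*469 = 32.9 MPa

32.9


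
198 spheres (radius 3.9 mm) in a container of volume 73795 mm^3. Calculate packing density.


V_sphere = 4/3*pi*3.9^3 = 248.4748 mm^3
Total V = 198*248.4748 = 49198.0104 mm^3
PD = 49198.0104 / 73795 = 0.667

0.667


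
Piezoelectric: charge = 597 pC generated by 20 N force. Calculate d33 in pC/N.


d33 = 597 / 20 = 29.9 pC/N

29.9


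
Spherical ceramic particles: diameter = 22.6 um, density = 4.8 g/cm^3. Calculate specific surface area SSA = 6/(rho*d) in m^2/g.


SSA = 6 / (4.8 * 22.6) = 0.055 m^2/g

0.055


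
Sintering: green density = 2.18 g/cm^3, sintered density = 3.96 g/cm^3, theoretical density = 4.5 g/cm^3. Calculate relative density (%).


Relative = 3.96 / 4.5 * 100 = 88.0%

88.0


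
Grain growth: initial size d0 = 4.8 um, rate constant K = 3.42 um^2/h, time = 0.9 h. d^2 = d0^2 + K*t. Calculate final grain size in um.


d^2 = 4.8^2 + 3.42*0.9 = 26.118
d = sqrt(26.118) = 5.11 um

5.11


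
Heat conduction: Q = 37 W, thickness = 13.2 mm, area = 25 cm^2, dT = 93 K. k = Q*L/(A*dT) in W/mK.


k = 37*13.2/1000/(25/10000*93) = 2.1 W/mK

2.1


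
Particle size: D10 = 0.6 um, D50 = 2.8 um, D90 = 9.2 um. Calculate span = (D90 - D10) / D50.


Span = (9.2 - 0.6) / 2.8 = 8.6 / 2.8 = 3.071

3.071


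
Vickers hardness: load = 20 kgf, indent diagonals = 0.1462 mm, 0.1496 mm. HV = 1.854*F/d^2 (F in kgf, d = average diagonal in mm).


d_avg = (0.1462+0.1496)/2 = 0.1479 mm
HV = 1.854*20/0.1479^2 = 1695

1695


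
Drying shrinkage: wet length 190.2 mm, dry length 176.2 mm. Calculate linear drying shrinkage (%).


DS = (190.2 - 176.2) / 190.2 * 100 = 7.36%

7.36


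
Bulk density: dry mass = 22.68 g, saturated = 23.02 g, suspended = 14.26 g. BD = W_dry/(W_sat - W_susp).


BD = 22.68 / (23.02 - 14.26) = 22.68 / 8.76 = 2.589 g/cm^3

2.589
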